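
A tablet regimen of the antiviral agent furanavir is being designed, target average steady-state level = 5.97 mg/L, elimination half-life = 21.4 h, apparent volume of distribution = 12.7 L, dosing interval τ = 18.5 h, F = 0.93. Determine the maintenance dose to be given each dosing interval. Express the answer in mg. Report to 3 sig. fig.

48.9 mg

k = ln2 / t½ = 0.693147 / 21.4 = 0.03239 h⁻¹
CL = k × Vd = 0.03239 × 12.7 = 0.4114 L/h
At steady state, F × (Dose/τ) = Css × CL.
Dose = Css × CL × τ / F = 5.97 × 0.4114 × 18.5 / 0.93 = 48.86 mg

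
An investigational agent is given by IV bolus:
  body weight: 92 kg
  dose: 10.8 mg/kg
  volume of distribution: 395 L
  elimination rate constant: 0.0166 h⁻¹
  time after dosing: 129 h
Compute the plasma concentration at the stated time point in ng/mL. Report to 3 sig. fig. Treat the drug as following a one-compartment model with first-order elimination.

296 ng/mL

Total dose = 10.8 × 92 = 993.6 mg
C₀ = Dose / Vd = 993.6 / 395 = 2.515 mg/L
C = C₀ · e^(−k·t) = 2.515 × e^(−0.01660 × 129)
  = 2.515 × 0.1175 = 0.2955 mg/L
Convert: 0.2955 mg/L × 1000 = 295.5 ng/mL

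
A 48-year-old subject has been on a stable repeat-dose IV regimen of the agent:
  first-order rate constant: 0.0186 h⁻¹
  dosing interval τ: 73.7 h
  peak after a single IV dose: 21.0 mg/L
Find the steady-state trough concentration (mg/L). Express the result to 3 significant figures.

7.15 mg/L

e^(−kτ) = e^(−0.01860 × 73.7) = 0.2539
Accumulation ratio R = 1 / (1 − e^(−kτ)) = 1 / (1 − 0.2539) = 1.340
Steady-state trough = C₀ × R × e^(−kτ) = 21.0 × 1.340 × 0.2539 = 7.145 mg/L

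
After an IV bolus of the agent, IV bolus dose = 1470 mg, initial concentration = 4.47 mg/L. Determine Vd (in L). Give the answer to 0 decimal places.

Vd = Dose / C₀ = 1470 / 4.47 = 328.9 L

329 L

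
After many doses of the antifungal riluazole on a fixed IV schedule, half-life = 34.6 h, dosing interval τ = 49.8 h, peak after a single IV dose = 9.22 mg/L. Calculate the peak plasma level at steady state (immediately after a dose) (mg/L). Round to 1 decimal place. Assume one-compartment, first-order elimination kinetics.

14.6 mg/L

k = ln2 / t½ = 0.693147 / 34.6 = 0.02003 h⁻¹
e^(−kτ) = e^(−0.02003 × 49.8) = 0.3688
Accumulation ratio R = 1 / (1 − e^(−kτ)) = 1 / (1 − 0.3688) = 1.584
Steady-state peak = C₀ × R = 9.22 × 1.584 = 14.60 mg/L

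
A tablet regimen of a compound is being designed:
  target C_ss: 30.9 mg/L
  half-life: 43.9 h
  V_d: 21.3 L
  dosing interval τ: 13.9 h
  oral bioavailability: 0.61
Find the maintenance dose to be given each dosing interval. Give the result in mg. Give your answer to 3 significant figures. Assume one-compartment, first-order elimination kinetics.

237 mg

k = ln2 / t½ = 0.693147 / 43.9 = 0.01579 h⁻¹
CL = k × Vd = 0.01579 × 21.3 = 0.3363 L/h
At steady state, F × (Dose/τ) = Css × CL.
Dose = Css × CL × τ / F = 30.9 × 0.3363 × 13.9 / 0.61 = 236.8 mg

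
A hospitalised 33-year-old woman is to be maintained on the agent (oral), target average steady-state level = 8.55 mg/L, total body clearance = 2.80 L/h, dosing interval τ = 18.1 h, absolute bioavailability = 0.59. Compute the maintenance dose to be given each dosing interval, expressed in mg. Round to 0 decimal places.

At steady state, F × (Dose/τ) = Css × CL.
Dose = Css × CL × τ / F = 8.55 × 2.800 × 18.1 / 0.59 = 734.4 mg

734 mg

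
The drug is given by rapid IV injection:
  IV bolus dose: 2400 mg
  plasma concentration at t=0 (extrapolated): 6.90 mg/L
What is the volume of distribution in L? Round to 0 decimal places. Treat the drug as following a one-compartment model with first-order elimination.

348 L

Vd = Dose / C₀ = 2400 / 6.90 = 347.8 L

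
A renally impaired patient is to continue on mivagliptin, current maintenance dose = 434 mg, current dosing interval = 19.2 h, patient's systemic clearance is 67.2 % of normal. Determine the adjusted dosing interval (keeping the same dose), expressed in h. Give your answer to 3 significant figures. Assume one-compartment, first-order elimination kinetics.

28.6 h

To keep the same average steady-state level, dosing rate must scale with clearance.
CL ratio = 67.2 / 100 = 0.6720
New interval (same dose) = 19.2 / 0.6720 = 28.57 h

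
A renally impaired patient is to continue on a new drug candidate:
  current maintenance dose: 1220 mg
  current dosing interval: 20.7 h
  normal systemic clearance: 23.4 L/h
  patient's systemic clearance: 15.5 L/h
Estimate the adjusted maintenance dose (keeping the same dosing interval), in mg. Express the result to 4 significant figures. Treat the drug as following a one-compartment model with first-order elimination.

To keep the same average steady-state level, dosing rate must scale with clearance.
CL ratio = 15.5 / 23.4 = 0.6624
New dose (same interval) = 1220 × 0.6624 = 808.1 mg

808.1 mg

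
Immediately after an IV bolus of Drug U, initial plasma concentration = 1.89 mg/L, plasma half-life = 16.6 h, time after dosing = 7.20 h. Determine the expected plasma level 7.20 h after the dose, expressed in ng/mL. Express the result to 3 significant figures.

1400 ng/mL

k = ln2 / t½ = 0.693147 / 16.6 = 0.04176 h⁻¹
C = C₀ · e^(−k·t) = 1.890 × e^(−0.04176 × 7.20)
  = 1.890 × 0.7403 = 1.399 mg/L
Convert: 1.399 mg/L × 1000 = 1399 ng/mL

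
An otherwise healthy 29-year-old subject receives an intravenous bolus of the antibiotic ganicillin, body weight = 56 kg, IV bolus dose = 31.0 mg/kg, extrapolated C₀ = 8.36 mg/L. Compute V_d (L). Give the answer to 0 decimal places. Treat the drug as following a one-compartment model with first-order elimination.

Dose = 31.0 × 56 = 1736 mg
Vd = Dose / C₀ = 1736 / 8.36 = 207.7 L

208 L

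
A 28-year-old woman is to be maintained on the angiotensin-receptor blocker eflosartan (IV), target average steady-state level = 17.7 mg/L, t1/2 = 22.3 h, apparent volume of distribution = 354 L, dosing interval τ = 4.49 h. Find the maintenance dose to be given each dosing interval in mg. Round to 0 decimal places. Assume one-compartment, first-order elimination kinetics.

874 mg

k = ln2 / t½ = 0.693147 / 22.3 = 0.03108 h⁻¹
CL = k × Vd = 0.03108 × 354 = 11.00 L/h
At steady state, Dose/τ = Css × CL.
Dose = Css × CL × τ = 17.7 × 11.00 × 4.49 = 874.2 mg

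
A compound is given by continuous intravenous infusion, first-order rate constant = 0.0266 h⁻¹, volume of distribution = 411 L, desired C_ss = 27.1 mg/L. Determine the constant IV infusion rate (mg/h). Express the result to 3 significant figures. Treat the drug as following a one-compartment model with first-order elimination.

CL = k × Vd = 0.02660 × 411 = 10.93 L/h
At steady state, infusion rate R₀ = Css × CL = 27.1 × 10.93 = 296.2 mg/h

296 mg/h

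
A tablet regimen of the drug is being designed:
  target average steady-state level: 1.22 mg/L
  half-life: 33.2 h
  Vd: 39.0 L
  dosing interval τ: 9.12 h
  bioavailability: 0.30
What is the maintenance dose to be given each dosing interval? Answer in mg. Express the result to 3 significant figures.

30.2 mg

k = ln2 / t½ = 0.693147 / 33.2 = 0.02088 h⁻¹
CL = k × Vd = 0.02088 × 39.0 = 0.8143 L/h
At steady state, F × (Dose/τ) = Css × CL.
Dose = Css × CL × τ / F = 1.22 × 0.8143 × 9.12 / 0.30 = 30.20 mg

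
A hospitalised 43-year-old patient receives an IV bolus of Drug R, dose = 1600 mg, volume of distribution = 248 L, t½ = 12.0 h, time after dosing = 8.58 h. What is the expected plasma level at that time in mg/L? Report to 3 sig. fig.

3.93 mg/L

C₀ = Dose / Vd = 1600 / 248 = 6.452 mg/L
k = ln2 / t½ = 0.693147 / 12.0 = 0.05776 h⁻¹
C = C₀ · e^(−k·t) = 6.452 × e^(−0.05776 × 8.58)
  = 6.452 × 0.6092 = 3.931 mg/L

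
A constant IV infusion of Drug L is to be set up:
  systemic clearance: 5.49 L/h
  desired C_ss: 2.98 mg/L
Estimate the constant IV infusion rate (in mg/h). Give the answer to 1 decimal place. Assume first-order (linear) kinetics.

16.4 mg/h

At steady state, infusion rate R₀ = Css × CL = 2.98 × 5.490 = 16.36 mg/h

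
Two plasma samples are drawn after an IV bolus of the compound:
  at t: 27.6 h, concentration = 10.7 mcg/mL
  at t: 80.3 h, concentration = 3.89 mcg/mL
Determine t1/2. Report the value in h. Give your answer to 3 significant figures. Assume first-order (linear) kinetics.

k = ln(C₁/C₂) / (t₂ − t₁) = ln(10.7/3.89) / (80.3 − 27.6)
  = 1.012 / 52.70 = 0.01920 h⁻¹
t½ = ln2 / k = 0.693147 / 0.01920 = 36.10 h

36.1 h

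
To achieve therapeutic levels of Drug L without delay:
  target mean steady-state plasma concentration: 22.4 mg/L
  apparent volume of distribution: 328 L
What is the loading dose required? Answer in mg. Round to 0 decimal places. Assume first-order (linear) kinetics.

7347 mg

LD = Css × Vd = 22.4 × 328 = 7347 mg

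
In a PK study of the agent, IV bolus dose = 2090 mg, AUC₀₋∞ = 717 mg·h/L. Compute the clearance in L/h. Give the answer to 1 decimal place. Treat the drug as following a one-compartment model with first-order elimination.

CL = Dose / AUC = 2090 / 717 = 2.915 L/h

2.9 L/h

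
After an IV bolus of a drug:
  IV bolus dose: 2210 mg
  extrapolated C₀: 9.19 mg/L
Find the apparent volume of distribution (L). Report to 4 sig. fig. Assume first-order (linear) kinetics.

240.5 L

Vd = Dose / C₀ = 2210 / 9.19 = 240.5 L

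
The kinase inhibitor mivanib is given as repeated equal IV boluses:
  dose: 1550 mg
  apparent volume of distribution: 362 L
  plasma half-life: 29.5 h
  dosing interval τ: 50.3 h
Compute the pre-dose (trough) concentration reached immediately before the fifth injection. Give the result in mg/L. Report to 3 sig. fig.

C₀ per dose = Dose / Vd = 1550 / 362 = 4.282 mg/L
k = ln2 / t½ = 0.693147 / 29.5 = 0.02350 h⁻¹
Fraction remaining after one interval: r = e^(−kτ) = e^(−0.02350 × 50.3) = 0.3066
Before dose 5, 4 doses have been given (aged 1τ, 2τ, 3τ, 4τ).
C_trough = C₀ × (r + r² + … + r^4) = C₀ × r(1−r^4)/(1−r)
        = 4.282 × 0.3066 × (1 − 0.008837) / (1 − 0.3066) = 1.877 mg/L

1.88 mg/L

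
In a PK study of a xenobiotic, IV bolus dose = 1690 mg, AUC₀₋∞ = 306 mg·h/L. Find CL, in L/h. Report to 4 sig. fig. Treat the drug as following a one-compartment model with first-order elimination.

CL = Dose / AUC = 1690 / 306 = 5.523 L/h

5.523 L/h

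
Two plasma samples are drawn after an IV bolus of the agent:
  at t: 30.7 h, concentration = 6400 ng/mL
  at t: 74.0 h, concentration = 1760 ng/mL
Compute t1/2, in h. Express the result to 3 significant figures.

k = ln(C₁/C₂) / (t₂ − t₁) = ln(6400/1760) / (74.0 − 30.7)
  = 1.291 / 43.30 = 0.02982 h⁻¹
t½ = ln2 / k = 0.693147 / 0.02982 = 23.24 h

23.2 h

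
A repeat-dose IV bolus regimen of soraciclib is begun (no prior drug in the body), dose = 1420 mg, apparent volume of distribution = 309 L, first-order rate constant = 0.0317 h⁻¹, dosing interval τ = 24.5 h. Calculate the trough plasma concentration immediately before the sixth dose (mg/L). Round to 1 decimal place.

C₀ per dose = Dose / Vd = 1420 / 309 = 4.595 mg/L
Fraction remaining after one interval: r = e^(−kτ) = e^(−0.03170 × 24.5) = 0.4599
Before dose 6, 5 doses have been given (aged 1τ, 2τ, 3τ, 4τ, 5τ).
C_trough = C₀ × (r + r² + … + r^5) = C₀ × r(1−r^5)/(1−r)
        = 4.595 × 0.4599 × (1 − 0.02057) / (1 − 0.4599) = 3.832 mg/L

3.8 mg/L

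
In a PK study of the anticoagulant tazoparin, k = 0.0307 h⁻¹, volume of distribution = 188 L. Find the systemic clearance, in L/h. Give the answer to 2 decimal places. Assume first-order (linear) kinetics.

5.77 L/h

CL = k × Vd = 0.0307 × 188 = 5.772 L/h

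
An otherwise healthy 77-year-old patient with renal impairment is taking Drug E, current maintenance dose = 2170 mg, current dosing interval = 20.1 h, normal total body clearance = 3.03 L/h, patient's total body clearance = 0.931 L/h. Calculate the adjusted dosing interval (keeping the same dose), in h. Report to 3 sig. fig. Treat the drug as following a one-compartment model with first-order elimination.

To keep the same average steady-state level, dosing rate must scale with clearance.
CL ratio = 0.931 / 3.03 = 0.3073
New interval (same dose) = 20.1 / 0.3073 = 65.41 h

65.4 h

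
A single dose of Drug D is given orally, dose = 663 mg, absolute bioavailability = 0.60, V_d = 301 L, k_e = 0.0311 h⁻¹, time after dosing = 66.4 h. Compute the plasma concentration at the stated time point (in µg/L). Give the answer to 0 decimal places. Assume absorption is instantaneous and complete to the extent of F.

168 µg/L

Amount reaching circulation = F × Dose = 0.60 × 663.0 = 397.8 mg
C₀ = F·Dose / Vd = 397.8 / 301 = 1.322 mg/L
C = C₀ · e^(−k·t) = 1.322 × e^(−0.03110 × 66.4)
  = 1.322 × 0.1268 = 0.1676 mg/L
Convert: 0.1676 mg/L × 1000 = 167.6 µg/L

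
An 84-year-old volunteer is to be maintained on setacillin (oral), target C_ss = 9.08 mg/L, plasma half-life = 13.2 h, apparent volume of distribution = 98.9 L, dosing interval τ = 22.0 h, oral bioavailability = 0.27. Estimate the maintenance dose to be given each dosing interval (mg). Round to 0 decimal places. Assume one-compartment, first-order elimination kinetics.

k = ln2 / t½ = 0.693147 / 13.2 = 0.05251 h⁻¹
CL = k × Vd = 0.05251 × 98.9 = 5.193 L/h
At steady state, F × (Dose/τ) = Css × CL.
Dose = Css × CL × τ / F = 9.08 × 5.193 × 22.0 / 0.27 = 3842 mg

3842 mg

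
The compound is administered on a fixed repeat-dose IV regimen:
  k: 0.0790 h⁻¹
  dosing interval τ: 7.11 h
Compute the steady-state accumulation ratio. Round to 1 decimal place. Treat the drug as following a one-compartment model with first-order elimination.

2.3

e^(−kτ) = e^(−0.07900 × 7.11) = 0.5702
Accumulation ratio R = 1 / (1 − e^(−kτ)) = 1 / (1 − 0.5702) = 2.327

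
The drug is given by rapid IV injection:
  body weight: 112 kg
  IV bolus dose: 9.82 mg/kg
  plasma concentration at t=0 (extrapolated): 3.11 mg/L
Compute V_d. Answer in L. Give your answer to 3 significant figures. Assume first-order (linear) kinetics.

354 L

Dose = 9.82 × 112 = 1100 mg
Vd = Dose / C₀ = 1100 / 3.11 = 353.7 L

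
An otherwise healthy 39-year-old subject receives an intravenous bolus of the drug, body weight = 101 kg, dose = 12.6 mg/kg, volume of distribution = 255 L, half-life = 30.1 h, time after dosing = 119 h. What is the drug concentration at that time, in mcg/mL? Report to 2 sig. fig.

Total dose = 12.6 × 101 = 1273 mg
C₀ = Dose / Vd = 1273 / 255 = 4.992 mg/L
k = ln2 / t½ = 0.693147 / 30.1 = 0.02303 h⁻¹
C = C₀ · e^(−k·t) = 4.992 × e^(−0.02303 × 119)
  = 4.992 × 0.06453 = 0.3221 mg/L
(0.3221 mg/L = 0.3221 mcg/mL)

0.32 mcg/mL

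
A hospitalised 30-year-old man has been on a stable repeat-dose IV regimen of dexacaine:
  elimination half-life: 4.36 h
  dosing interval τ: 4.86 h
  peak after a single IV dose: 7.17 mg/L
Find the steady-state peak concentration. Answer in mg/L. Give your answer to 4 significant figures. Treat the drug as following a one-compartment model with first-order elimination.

k = ln2 / t½ = 0.693147 / 4.36 = 0.1590 h⁻¹
e^(−kτ) = e^(−0.1590 × 4.86) = 0.4617
Accumulation ratio R = 1 / (1 − e^(−kτ)) = 1 / (1 − 0.4617) = 1.858
Steady-state peak = C₀ × R = 7.17 × 1.858 = 13.32 mg/L

13.32 mg/L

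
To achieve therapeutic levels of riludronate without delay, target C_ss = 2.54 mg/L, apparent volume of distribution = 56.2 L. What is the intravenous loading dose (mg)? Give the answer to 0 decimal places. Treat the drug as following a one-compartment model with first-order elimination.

143 mg

LD = Css × Vd = 2.54 × 56.2 = 142.7 mg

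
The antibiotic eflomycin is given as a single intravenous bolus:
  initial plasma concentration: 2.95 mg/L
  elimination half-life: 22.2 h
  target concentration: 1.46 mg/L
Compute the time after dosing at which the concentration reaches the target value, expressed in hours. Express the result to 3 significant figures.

22.5 h

k = ln2 / t½ = 0.693147 / 22.2 = 0.03122 h⁻¹
t = ln(C₀ / C) / k = ln(2.950 / 1.46) / 0.03122
  = ln(2.021) / 0.03122 = 0.7036 / 0.03122 = 22.54 h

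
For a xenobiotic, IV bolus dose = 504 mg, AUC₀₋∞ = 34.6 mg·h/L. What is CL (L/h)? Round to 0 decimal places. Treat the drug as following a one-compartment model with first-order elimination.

15 L/h

CL = Dose / AUC = 504 / 34.6 = 14.57 L/h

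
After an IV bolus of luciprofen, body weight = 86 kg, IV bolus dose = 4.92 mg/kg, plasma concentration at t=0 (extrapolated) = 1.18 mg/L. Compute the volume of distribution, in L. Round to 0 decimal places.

359 L

Dose = 4.92 × 86 = 423.1 mg
Vd = Dose / C₀ = 423.1 / 1.18 = 358.6 L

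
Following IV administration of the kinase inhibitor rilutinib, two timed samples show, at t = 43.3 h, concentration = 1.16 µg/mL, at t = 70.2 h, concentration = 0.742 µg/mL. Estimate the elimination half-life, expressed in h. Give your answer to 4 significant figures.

41.73 h

k = ln(C₁/C₂) / (t₂ − t₁) = ln(1.16/0.742) / (70.2 − 43.3)
  = 0.4468 / 26.90 = 0.01661 h⁻¹
t½ = ln2 / k = 0.693147 / 0.01661 = 41.73 h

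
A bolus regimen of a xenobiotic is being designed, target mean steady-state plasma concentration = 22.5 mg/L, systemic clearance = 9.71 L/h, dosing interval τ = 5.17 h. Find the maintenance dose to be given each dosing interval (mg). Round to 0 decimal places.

1130 mg

At steady state, Dose/τ = Css × CL.
Dose = Css × CL × τ = 22.5 × 9.710 × 5.17 = 1130 mg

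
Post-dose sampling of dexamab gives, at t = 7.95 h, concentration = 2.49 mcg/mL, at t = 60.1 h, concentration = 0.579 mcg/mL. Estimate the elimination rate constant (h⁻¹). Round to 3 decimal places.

0.028 h⁻¹

k = ln(C₁/C₂) / (t₂ − t₁) = ln(2.49/0.579) / (60.1 − 7.95)
  = 1.459 / 52.15 = 0.02798 h⁻¹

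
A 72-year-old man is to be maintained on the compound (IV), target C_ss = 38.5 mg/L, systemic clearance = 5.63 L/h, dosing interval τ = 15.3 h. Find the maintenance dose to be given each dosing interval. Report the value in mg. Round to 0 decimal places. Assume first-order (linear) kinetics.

3316 mg

At steady state, Dose/τ = Css × CL.
Dose = Css × CL × τ = 38.5 × 5.630 × 15.3 = 3316 mg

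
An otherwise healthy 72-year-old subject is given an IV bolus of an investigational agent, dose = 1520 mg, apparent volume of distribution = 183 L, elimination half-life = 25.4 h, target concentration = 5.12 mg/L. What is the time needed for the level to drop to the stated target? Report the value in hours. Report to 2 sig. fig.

C₀ = Dose / Vd = 1520 / 183 = 8.306 mg/L
k = ln2 / t½ = 0.693147 / 25.4 = 0.02729 h⁻¹
t = ln(C₀ / C) / k = ln(8.306 / 5.12) / 0.02729
  = ln(1.622) / 0.02729 = 0.4837 / 0.02729 = 17.72 h

18 h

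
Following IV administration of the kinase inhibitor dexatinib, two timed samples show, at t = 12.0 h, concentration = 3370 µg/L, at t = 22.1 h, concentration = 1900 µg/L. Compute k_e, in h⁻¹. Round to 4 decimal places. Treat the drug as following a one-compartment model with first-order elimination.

k = ln(C₁/C₂) / (t₂ − t₁) = ln(3370/1900) / (22.1 − 12.0)
  = 0.5731 / 10.10 = 0.05674 h⁻¹

0.0567 h⁻¹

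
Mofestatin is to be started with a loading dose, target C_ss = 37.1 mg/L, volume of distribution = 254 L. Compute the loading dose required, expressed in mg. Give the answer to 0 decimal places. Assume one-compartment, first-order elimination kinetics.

9423 mg

LD = Css × Vd = 37.1 × 254 = 9423 mg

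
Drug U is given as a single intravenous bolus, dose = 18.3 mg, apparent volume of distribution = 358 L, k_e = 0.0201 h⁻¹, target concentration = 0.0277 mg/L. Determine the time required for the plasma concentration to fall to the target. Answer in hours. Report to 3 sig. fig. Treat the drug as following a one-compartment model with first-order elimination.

30.5 h

C₀ = Dose / Vd = 18.30 / 358 = 0.05112 mg/L
t = ln(C₀ / C) / k = ln(0.05112 / 0.0277) / 0.02010
  = ln(1.845) / 0.02010 = 0.6125 / 0.02010 = 30.47 h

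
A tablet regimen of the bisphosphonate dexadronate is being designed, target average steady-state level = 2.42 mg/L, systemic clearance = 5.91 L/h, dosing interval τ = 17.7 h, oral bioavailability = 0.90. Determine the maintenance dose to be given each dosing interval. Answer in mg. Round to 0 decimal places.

281 mg

At steady state, F × (Dose/τ) = Css × CL.
Dose = Css × CL × τ / F = 2.42 × 5.910 × 17.7 / 0.90 = 281.3 mg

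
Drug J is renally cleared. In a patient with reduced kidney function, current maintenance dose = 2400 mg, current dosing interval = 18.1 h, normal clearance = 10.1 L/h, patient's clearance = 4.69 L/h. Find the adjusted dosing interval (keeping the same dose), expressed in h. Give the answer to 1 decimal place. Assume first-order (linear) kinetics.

To keep the same average steady-state level, dosing rate must scale with clearance.
CL ratio = 4.69 / 10.1 = 0.4644
New interval (same dose) = 18.1 / 0.4644 = 38.98 h

39.0 h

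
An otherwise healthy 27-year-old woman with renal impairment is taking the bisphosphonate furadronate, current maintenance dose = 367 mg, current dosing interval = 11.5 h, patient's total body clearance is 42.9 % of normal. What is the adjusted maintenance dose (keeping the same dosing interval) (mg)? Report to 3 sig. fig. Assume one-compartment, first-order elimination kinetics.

157 mg

To keep the same average steady-state level, dosing rate must scale with clearance.
CL ratio = 42.9 / 100 = 0.4290
New dose (same interval) = 367 × 0.4290 = 157.4 mg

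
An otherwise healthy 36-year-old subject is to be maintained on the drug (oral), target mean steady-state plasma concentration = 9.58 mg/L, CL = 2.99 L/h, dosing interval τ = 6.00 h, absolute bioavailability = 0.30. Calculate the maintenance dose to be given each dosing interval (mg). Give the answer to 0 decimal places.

At steady state, F × (Dose/τ) = Css × CL.
Dose = Css × CL × τ / F = 9.58 × 2.990 × 6.00 / 0.30 = 572.9 mg

573 mg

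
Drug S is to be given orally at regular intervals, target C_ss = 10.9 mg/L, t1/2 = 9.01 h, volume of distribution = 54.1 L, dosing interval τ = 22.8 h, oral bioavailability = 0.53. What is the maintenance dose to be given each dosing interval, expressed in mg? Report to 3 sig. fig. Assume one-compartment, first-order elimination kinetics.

k = ln2 / t½ = 0.693147 / 9.01 = 0.07693 h⁻¹
CL = k × Vd = 0.07693 × 54.1 = 4.162 L/h
At steady state, F × (Dose/τ) = Css × CL.
Dose = Css × CL × τ / F = 10.9 × 4.162 × 22.8 / 0.53 = 1952 mg

1950 mg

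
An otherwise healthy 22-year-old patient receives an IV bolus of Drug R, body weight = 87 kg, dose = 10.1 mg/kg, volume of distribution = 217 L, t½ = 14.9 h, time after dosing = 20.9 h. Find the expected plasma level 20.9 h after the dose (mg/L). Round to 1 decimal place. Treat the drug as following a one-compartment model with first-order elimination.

1.5 mg/L

Total dose = 10.1 × 87 = 878.7 mg
C₀ = Dose / Vd = 878.7 / 217 = 4.049 mg/L
k = ln2 / t½ = 0.693147 / 14.9 = 0.04652 h⁻¹
C = C₀ · e^(−k·t) = 4.049 × e^(−0.04652 × 20.9)
  = 4.049 × 0.3782 = 1.531 mg/L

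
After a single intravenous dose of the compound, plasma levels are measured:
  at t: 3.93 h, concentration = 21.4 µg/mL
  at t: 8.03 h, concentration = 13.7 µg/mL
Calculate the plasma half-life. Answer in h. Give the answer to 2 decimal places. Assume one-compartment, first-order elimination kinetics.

k = ln(C₁/C₂) / (t₂ − t₁) = ln(21.4/13.7) / (8.03 − 3.93)
  = 0.4460 / 4.100 = 0.1088 h⁻¹
t½ = ln2 / k = 0.693147 / 0.1088 = 6.371 h

6.37 h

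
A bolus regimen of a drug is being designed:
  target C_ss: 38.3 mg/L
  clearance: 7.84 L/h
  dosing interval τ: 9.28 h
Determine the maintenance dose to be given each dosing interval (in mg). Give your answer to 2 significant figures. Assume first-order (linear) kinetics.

2800 mg

At steady state, Dose/τ = Css × CL.
Dose = Css × CL × τ = 38.3 × 7.840 × 9.28 = 2787 mg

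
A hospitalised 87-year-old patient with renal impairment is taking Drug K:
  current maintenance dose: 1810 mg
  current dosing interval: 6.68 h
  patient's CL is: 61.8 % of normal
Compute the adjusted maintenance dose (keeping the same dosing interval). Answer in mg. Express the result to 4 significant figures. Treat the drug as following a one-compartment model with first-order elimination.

1119 mg

To keep the same average steady-state level, dosing rate must scale with clearance.
CL ratio = 61.8 / 100 = 0.6180
New dose (same interval) = 1810 × 0.6180 = 1119 mg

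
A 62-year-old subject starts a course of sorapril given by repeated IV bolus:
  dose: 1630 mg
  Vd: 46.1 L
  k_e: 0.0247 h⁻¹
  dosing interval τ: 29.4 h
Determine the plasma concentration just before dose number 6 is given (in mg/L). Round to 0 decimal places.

32 mg/L

C₀ per dose = Dose / Vd = 1630 / 46.1 = 35.36 mg/L
Fraction remaining after one interval: r = e^(−kτ) = e^(−0.02470 × 29.4) = 0.4838
Before dose 6, 5 doses have been given (aged 1τ, 2τ, 3τ, 4τ, 5τ).
C_trough = C₀ × (r + r² + … + r^5) = C₀ × r(1−r^5)/(1−r)
        = 35.36 × 0.4838 × (1 − 0.02651) / (1 − 0.4838) = 32.26 mg/L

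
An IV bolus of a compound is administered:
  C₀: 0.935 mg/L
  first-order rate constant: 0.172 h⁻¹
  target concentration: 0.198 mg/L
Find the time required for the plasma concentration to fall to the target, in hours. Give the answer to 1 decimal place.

t = ln(C₀ / C) / k = ln(0.9350 / 0.198) / 0.1720
  = ln(4.722) / 0.1720 = 1.552 / 0.1720 = 9.023 h

9.0 h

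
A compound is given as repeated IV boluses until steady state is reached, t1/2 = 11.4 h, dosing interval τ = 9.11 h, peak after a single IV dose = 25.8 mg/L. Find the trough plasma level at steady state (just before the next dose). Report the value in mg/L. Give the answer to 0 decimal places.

k = ln2 / t½ = 0.693147 / 11.4 = 0.06080 h⁻¹
e^(−kτ) = e^(−0.06080 × 9.11) = 0.5747
Accumulation ratio R = 1 / (1 − e^(−kτ)) = 1 / (1 − 0.5747) = 2.351
Steady-state trough = C₀ × R × e^(−kτ) = 25.8 × 2.351 × 0.5747 = 34.86 mg/L

35 mg/L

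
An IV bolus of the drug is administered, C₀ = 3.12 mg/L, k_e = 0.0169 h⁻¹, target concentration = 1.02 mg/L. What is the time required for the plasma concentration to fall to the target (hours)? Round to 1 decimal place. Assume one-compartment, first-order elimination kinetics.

t = ln(C₀ / C) / k = ln(3.120 / 1.02) / 0.01690
  = ln(3.059) / 0.01690 = 1.118 / 0.01690 = 66.15 h

66.2 h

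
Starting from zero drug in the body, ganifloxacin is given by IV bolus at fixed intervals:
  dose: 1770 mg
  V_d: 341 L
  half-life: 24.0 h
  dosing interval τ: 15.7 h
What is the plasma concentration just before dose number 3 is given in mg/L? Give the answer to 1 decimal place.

C₀ per dose = Dose / Vd = 1770 / 341 = 5.191 mg/L
k = ln2 / t½ = 0.693147 / 24.0 = 0.02888 h⁻¹
Fraction remaining after one interval: r = e^(−kτ) = e^(−0.02888 × 15.7) = 0.6355
Before dose 3, 2 doses have been given (aged 1τ, 2τ).
C_trough = C₀ × (r + r²) = 5.191 × (0.6355 + 0.4039) = 5.396 mg/L

5.4 mg/L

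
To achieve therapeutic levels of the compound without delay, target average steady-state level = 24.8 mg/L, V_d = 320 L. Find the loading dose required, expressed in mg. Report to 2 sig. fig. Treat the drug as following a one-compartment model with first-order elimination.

LD = Css × Vd = 24.8 × 320 = 7936 mg

7900 mg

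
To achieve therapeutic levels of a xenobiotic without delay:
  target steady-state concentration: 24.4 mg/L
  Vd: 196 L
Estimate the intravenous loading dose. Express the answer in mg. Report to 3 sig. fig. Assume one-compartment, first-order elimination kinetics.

LD = Css × Vd = 24.4 × 196 = 4782 mg

4780 mg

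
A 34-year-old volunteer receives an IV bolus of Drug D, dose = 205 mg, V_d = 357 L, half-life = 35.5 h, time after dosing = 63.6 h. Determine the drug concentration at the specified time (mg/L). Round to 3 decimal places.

0.166 mg/L

C₀ = Dose / Vd = 205.0 / 357 = 0.5742 mg/L
k = ln2 / t½ = 0.693147 / 35.5 = 0.01953 h⁻¹
C = C₀ · e^(−k·t) = 0.5742 × e^(−0.01953 × 63.6)
  = 0.5742 × 0.2888 = 0.1658 mg/L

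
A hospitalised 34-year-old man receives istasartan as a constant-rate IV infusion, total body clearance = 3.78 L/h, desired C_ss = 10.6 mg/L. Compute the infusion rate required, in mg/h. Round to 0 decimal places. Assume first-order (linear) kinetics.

At steady state, infusion rate R₀ = Css × CL = 10.6 × 3.780 = 40.07 mg/h

40 mg/h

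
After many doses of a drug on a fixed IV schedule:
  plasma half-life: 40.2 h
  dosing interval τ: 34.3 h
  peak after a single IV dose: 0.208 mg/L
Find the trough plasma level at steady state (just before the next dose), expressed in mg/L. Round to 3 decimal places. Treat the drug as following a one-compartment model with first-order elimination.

k = ln2 / t½ = 0.693147 / 40.2 = 0.01724 h⁻¹
e^(−kτ) = e^(−0.01724 × 34.3) = 0.5536
Accumulation ratio R = 1 / (1 − e^(−kτ)) = 1 / (1 − 0.5536) = 2.240
Steady-state trough = C₀ × R × e^(−kτ) = 0.208 × 2.240 × 0.5536 = 0.2579 mg/L

0.258 mg/L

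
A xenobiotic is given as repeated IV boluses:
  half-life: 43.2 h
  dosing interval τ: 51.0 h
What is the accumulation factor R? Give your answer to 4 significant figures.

1.789

k = ln2 / t½ = 0.693147 / 43.2 = 0.01605 h⁻¹
e^(−kτ) = e^(−0.01605 × 51.0) = 0.4411
Accumulation ratio R = 1 / (1 − e^(−kτ)) = 1 / (1 − 0.4411) = 1.789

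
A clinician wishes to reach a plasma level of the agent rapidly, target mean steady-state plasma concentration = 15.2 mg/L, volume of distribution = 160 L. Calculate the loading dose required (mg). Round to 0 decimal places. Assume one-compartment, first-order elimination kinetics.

LD = Css × Vd = 15.2 × 160 = 2432 mg

2432 mg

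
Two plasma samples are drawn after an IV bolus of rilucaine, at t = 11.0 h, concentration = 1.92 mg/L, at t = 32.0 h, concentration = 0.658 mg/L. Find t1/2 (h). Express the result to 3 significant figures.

k = ln(C₁/C₂) / (t₂ − t₁) = ln(1.92/0.658) / (32.0 − 11.0)
  = 1.071 / 21.00 = 0.05100 h⁻¹
t½ = ln2 / k = 0.693147 / 0.05100 = 13.59 h

13.6 h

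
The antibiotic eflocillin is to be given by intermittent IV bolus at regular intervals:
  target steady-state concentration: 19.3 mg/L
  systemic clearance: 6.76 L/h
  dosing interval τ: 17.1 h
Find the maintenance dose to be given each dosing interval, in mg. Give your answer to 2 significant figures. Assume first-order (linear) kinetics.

At steady state, Dose/τ = Css × CL.
Dose = Css × CL × τ = 19.3 × 6.760 × 17.1 = 2231 mg

2200 mg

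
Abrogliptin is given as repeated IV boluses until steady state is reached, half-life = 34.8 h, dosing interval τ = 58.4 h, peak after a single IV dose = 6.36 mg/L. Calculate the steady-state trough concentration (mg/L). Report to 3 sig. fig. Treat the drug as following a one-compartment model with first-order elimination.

k = ln2 / t½ = 0.693147 / 34.8 = 0.01992 h⁻¹
e^(−kτ) = e^(−0.01992 × 58.4) = 0.3124
Accumulation ratio R = 1 / (1 − e^(−kτ)) = 1 / (1 − 0.3124) = 1.454
Steady-state trough = C₀ × R × e^(−kτ) = 6.36 × 1.454 × 0.3124 = 2.889 mg/L

2.89 mg/L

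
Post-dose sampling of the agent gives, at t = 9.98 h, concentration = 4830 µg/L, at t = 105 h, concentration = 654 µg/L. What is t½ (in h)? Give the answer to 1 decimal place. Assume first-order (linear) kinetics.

32.9 h

k = ln(C₁/C₂) / (t₂ − t₁) = ln(4830/654) / (105 − 9.98)
  = 1.999 / 95.02 = 0.02104 h⁻¹
t½ = ln2 / k = 0.693147 / 0.02104 = 32.94 h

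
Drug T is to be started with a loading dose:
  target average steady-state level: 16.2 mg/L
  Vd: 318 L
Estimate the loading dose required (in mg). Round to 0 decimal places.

5152 mg

LD = Css × Vd = 16.2 × 318 = 5152 mg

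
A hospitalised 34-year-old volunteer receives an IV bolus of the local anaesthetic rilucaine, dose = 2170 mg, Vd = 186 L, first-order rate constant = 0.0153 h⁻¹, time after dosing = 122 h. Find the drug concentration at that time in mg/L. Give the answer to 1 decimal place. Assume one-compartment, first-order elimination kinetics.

C₀ = Dose / Vd = 2170 / 186 = 11.67 mg/L
C = C₀ · e^(−k·t) = 11.67 × e^(−0.01530 × 122)
  = 11.67 × 0.1546 = 1.804 mg/L

1.8 mg/L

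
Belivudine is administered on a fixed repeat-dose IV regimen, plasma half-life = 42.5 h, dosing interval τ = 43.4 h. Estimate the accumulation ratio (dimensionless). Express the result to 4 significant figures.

1.971

k = ln2 / t½ = 0.693147 / 42.5 = 0.01631 h⁻¹
e^(−kτ) = e^(−0.01631 × 43.4) = 0.4927
Accumulation ratio R = 1 / (1 − e^(−kτ)) = 1 / (1 − 0.4927) = 1.971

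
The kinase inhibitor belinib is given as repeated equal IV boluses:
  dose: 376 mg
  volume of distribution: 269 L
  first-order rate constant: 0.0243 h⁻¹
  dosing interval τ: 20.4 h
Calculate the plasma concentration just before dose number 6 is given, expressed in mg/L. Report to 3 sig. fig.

C₀ per dose = Dose / Vd = 376 / 269 = 1.398 mg/L
Fraction remaining after one interval: r = e^(−kτ) = e^(−0.02430 × 20.4) = 0.6091
Before dose 6, 5 doses have been given (aged 1τ, 2τ, 3τ, 4τ, 5τ).
C_trough = C₀ × (r + r² + … + r^5) = C₀ × r(1−r^5)/(1−r)
        = 1.398 × 0.6091 × (1 − 0.08384) / (1 − 0.6091) = 1.996 mg/L

2.00 mg/L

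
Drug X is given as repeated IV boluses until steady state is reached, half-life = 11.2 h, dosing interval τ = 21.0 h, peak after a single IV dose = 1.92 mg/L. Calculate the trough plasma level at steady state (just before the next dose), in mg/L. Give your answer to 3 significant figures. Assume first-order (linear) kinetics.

0.720 mg/L

k = ln2 / t½ = 0.693147 / 11.2 = 0.06189 h⁻¹
e^(−kτ) = e^(−0.06189 × 21.0) = 0.2726
Accumulation ratio R = 1 / (1 − e^(−kτ)) = 1 / (1 − 0.2726) = 1.375
Steady-state trough = C₀ × R × e^(−kτ) = 1.92 × 1.375 × 0.2726 = 0.7197 mg/L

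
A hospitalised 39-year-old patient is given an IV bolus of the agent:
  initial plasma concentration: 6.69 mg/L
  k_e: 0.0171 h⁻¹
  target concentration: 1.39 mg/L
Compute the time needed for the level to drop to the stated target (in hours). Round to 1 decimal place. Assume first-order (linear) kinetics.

91.9 h

t = ln(C₀ / C) / k = ln(6.690 / 1.39) / 0.01710
  = ln(4.813) / 0.01710 = 1.571 / 0.01710 = 91.87 h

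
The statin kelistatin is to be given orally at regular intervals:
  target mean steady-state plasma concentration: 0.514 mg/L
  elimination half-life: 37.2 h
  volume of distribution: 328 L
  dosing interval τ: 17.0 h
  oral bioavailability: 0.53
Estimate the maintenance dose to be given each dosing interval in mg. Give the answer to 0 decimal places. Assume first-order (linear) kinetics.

k = ln2 / t½ = 0.693147 / 37.2 = 0.01863 h⁻¹
CL = k × Vd = 0.01863 × 328 = 6.111 L/h
At steady state, F × (Dose/τ) = Css × CL.
Dose = Css × CL × τ / F = 0.514 × 6.111 × 17.0 / 0.53 = 100.8 mg

101 mg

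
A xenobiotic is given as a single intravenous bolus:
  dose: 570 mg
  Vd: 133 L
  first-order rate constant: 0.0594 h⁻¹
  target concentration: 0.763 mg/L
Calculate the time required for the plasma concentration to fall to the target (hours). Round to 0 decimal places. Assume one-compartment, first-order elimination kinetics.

29 h

C₀ = Dose / Vd = 570.0 / 133 = 4.286 mg/L
t = ln(C₀ / C) / k = ln(4.286 / 0.763) / 0.05940
  = ln(5.617) / 0.05940 = 1.726 / 0.05940 = 29.06 h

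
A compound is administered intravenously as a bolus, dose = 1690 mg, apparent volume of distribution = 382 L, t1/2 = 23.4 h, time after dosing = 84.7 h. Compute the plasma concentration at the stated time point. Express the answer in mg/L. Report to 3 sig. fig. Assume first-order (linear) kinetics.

C₀ = Dose / Vd = 1690 / 382 = 4.424 mg/L
k = ln2 / t½ = 0.693147 / 23.4 = 0.02962 h⁻¹
C = C₀ · e^(−k·t) = 4.424 × e^(−0.02962 × 84.7)
  = 4.424 × 0.08136 = 0.3599 mg/L

0.360 mg/L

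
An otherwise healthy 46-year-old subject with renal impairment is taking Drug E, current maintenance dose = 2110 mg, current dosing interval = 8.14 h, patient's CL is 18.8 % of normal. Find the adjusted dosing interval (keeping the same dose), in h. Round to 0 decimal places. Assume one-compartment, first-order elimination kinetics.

43 h

To keep the same average steady-state level, dosing rate must scale with clearance.
CL ratio = 18.8 / 100 = 0.1880
New interval (same dose) = 8.14 / 0.1880 = 43.30 h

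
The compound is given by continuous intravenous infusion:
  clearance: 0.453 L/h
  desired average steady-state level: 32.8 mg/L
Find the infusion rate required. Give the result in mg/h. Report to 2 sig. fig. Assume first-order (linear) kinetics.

At steady state, infusion rate R₀ = Css × CL = 32.8 × 0.4530 = 14.86 mg/h

15 mg/h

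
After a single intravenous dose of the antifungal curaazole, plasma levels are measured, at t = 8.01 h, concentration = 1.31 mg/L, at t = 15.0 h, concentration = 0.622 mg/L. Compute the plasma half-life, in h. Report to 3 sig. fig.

6.50 h

k = ln(C₁/C₂) / (t₂ − t₁) = ln(1.31/0.622) / (15.0 − 8.01)
  = 0.7448 / 6.990 = 0.1066 h⁻¹
t½ = ln2 / k = 0.693147 / 0.1066 = 6.502 h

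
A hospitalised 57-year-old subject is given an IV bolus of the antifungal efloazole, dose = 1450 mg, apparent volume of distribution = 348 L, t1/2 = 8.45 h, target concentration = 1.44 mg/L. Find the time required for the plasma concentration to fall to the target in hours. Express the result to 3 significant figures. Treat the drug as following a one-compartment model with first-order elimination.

C₀ = Dose / Vd = 1450 / 348 = 4.167 mg/L
k = ln2 / t½ = 0.693147 / 8.45 = 0.08203 h⁻¹
t = ln(C₀ / C) / k = ln(4.167 / 1.44) / 0.08203
  = ln(2.894) / 0.08203 = 1.063 / 0.08203 = 12.96 h

13.0 h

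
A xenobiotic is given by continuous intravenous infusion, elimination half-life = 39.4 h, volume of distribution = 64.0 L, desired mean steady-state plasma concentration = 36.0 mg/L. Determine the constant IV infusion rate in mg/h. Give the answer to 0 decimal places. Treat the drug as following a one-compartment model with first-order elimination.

k = ln2 / t½ = 0.693147 / 39.4 = 0.01759 h⁻¹
CL = k × Vd = 0.01759 × 64.0 = 1.126 L/h
At steady state, infusion rate R₀ = Css × CL = 36.0 × 1.126 = 40.54 mg/h

41 mg/h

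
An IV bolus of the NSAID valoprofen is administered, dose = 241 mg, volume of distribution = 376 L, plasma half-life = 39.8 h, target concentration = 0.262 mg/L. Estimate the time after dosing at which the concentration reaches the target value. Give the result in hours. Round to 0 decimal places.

51 h

C₀ = Dose / Vd = 241.0 / 376 = 0.6410 mg/L
k = ln2 / t½ = 0.693147 / 39.8 = 0.01742 h⁻¹
t = ln(C₀ / C) / k = ln(0.6410 / 0.262) / 0.01742
  = ln(2.447) / 0.01742 = 0.8949 / 0.01742 = 51.37 h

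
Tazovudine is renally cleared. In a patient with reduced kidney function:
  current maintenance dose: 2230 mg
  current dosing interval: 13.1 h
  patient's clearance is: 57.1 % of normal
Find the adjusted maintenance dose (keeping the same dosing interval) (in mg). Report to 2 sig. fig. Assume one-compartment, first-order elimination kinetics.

1300 mg

To keep the same average steady-state level, dosing rate must scale with clearance.
CL ratio = 57.1 / 100 = 0.5710
New dose (same interval) = 2230 × 0.5710 = 1273 mg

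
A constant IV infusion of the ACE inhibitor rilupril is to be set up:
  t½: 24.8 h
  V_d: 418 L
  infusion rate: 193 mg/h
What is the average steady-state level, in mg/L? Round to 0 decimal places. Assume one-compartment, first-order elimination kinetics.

17 mg/L

k = ln2 / t½ = 0.693147 / 24.8 = 0.02795 h⁻¹
CL = k × Vd = 0.02795 × 418 = 11.68 L/h
At steady state Css = R₀ / CL = 193 / 11.68 = 16.52 mg/L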